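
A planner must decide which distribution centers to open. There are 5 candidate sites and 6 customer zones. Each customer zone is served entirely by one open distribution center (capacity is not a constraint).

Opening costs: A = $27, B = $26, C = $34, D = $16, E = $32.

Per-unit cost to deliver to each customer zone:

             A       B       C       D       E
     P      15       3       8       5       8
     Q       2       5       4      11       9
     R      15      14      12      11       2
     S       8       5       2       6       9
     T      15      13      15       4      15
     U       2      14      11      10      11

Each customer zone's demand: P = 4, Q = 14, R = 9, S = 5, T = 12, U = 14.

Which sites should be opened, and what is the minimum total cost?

For any fixed open set, each customer zone goes to its cheapest open site; total = fixed + service.
{A, D, E}: P→D 5·4=20, Q→A 2·14=28, R→E 2·9=18, S→D 6·5=30, T→D 4·12=48, U→A 2·14=28. Service 172; fixed 75; total 247.
{A, B, D, E}: service 159 + fixed 101 = 260
{A, C, D, E}: service 152 + fixed 109 = 261
{A, B, C, D, E}: service 144 + fixed 135 = 279
No other subset beats 247.

Open A, D and E; minimum total cost 247.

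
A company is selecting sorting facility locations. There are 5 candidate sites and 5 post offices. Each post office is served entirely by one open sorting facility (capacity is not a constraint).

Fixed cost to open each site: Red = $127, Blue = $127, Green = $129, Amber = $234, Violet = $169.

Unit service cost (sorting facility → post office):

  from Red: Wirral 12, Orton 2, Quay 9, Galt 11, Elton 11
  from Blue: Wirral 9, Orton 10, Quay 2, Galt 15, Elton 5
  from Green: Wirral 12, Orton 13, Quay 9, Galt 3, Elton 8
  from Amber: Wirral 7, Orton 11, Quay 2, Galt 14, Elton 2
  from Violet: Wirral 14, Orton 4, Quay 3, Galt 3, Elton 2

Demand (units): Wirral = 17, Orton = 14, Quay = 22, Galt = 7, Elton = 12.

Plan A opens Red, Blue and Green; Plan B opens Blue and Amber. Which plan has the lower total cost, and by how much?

Plan A is cheaper by 97.

Plan A: {Red, Blue, Green}: Wirral→Blue 9·17=153, Orton→Red 2·14=28, Quay→Blue 2·22=44, Galt→Green 3·7=21, Elton→Blue 5·12=60. Service 306; fixed 383; total 689.
Plan B: {Blue, Amber}: Wirral→Amber 7·17=119, Orton→Blue 10·14=140, Quay→Blue 2·22=44, Galt→Amber 14·7=98, Elton→Amber 2·12=24. Service 425; fixed 361; total 786.
Difference: |689 − 786| = 97.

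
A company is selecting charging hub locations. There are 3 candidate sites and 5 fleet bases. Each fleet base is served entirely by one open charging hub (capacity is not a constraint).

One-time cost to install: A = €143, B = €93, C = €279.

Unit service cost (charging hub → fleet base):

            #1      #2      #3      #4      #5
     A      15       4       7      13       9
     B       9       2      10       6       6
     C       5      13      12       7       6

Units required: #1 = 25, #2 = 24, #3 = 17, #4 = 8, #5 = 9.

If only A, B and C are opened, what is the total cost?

Each fleet base is assigned to its cheapest site among the open ones.
{A, B, C}: #1→C 5·25=125, #2→B 2·24=48, #3→A 7·17=119, #4→B 6·8=48, #5→B 6·9=54. Service 394; fixed 515; total 909.

Total cost: 909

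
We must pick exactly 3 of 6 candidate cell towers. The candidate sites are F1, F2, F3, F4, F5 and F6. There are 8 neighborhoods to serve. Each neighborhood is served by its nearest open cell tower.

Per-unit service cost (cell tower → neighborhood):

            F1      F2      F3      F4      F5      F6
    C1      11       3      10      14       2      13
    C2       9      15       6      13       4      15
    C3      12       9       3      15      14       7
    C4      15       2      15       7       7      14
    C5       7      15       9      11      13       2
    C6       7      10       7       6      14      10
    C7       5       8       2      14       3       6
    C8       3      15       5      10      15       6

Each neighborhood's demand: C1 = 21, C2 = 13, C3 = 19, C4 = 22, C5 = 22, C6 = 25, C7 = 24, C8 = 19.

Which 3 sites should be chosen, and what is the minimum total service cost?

With exactly 3 open, each neighborhood uses its cheapest among the chosen.
{F2, F3, F6}: C1→F2 3·21=63, C2→F3 6·13=78, C3→F3 3·19=57, C4→F2 2·22=44, C5→F6 2·22=44, C6→F3 7·25=175, C7→F3 2·24=48, C8→F3 5·19=95. Service cost 604.
{F3, F5, F6}: service cost 667
{F1, F2, F3}: service cost 676
Among all 20 size-3 choices, {F2, F3, F6} is lowest.

Choose F2, F3 and F6; total service cost 604.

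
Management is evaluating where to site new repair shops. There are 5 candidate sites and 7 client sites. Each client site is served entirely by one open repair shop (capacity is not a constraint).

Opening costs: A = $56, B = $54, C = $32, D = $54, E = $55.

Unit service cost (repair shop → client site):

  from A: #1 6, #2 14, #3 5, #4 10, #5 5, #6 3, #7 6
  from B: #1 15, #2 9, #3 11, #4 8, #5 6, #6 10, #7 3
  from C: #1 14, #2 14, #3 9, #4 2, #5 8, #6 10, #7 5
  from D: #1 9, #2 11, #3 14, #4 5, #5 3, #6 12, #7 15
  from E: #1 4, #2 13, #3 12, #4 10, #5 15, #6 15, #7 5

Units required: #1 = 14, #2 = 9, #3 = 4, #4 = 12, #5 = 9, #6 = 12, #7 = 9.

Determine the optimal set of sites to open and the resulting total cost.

Open A, B and C; minimum total cost 459.

For any fixed open set, each client site goes to its cheapest open site; total = fixed + service.
{A, B, C}: #1→A 6·14=84, #2→B 9·9=81, #3→A 5·4=20, #4→C 2·12=24, #5→A 5·9=45, #6→A 3·12=36, #7→B 3·9=27. Service 317; fixed 142; total 459.
{A, C}: #1→A 6·14=84, #2→A 14·9=126, #3→A 5·4=20, #4→C 2·12=24, #5→A 5·9=45, #6→A 3·12=36, #7→C 5·9=45. Service 380; fixed 88; total 468.
{A, C, D}: service 335 + fixed 142 = 477
{A, B, C, D, E}: #1→E 4·14=56, #2→B 9·9=81, #3→A 5·4=20, #4→C 2·12=24, #5→D 3·9=27, #6→A 3·12=36, #7→B 3·9=27. Service 271; fixed 251; total 522.
No other subset beats 459.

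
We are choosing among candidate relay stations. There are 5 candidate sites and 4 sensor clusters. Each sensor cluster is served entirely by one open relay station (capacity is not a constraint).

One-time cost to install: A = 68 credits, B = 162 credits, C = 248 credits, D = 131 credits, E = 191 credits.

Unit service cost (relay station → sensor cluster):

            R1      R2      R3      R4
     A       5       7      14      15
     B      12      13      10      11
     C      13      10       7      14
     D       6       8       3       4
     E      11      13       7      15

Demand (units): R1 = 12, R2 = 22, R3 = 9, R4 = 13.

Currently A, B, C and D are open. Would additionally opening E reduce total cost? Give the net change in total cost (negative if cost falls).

Current service cost with {A, B, C, D}: 293.
Adding E: each sensor cluster re-picks its cheapest; new service cost 293, saving 0.
Extra fixed cost: 191. Net change = 191 − 0 = 191.
(Totals: 902 → 1093.)

No — net change +191 (cost rises by 191).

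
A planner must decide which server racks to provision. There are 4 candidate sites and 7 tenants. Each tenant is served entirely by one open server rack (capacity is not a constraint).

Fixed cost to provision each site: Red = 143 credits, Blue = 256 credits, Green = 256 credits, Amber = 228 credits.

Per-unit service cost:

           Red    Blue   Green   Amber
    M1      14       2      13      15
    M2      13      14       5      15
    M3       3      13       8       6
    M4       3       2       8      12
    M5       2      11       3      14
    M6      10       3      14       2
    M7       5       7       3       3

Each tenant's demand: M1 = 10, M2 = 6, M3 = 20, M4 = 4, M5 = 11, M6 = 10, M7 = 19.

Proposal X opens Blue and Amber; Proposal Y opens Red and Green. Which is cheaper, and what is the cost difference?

Proposal Y is cheaper by 104.

Proposal X: {Blue, Amber}: M1→Blue 2·10=20, M2→Blue 14·6=84, M3→Amber 6·20=120, M4→Blue 2·4=8, M5→Blue 11·11=121, M6→Amber 2·10=20, M7→Amber 3·19=57. Service 430; fixed 484; total 914.
Proposal Y: {Red, Green}: M1→Green 13·10=130, M2→Green 5·6=30, M3→Red 3·20=60, M4→Red 3·4=12, M5→Red 2·11=22, M6→Red 10·10=100, M7→Green 3·19=57. Service 411; fixed 399; total 810.
Difference: |914 − 810| = 104.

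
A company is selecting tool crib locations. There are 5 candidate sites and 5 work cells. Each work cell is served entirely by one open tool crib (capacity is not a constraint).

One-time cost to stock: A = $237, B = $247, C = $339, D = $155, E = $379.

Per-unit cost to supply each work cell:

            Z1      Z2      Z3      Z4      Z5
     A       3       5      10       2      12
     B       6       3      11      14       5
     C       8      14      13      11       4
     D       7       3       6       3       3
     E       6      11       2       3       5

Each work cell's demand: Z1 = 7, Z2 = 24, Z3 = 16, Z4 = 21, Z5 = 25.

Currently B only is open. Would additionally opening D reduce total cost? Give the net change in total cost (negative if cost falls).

Current service cost with {B}: 709.
Adding D: each work cell re-picks its cheapest; new service cost 348, saving 361.
Extra fixed cost: 155. Net change = 155 − 361 = -206.
(Totals: 956 → 750.)

Yes — net change −206 (cost falls by 206).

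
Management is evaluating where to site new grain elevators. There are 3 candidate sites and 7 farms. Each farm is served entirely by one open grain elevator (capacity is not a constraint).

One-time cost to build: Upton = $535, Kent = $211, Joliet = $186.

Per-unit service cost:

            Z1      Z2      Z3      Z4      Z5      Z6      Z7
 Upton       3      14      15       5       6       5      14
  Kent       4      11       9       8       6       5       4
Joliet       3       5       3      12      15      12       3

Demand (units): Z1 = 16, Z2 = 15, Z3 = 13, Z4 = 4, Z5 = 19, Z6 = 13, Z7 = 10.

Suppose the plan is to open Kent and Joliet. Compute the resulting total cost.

Total cost: 800

Each farm is assigned to its cheapest site among the open ones.
{Kent, Joliet}: Z1→Joliet 3·16=48, Z2→Joliet 5·15=75, Z3→Joliet 3·13=39, Z4→Kent 8·4=32, Z5→Kent 6·19=114, Z6→Kent 5·13=65, Z7→Joliet 3·10=30. Service 403; fixed 397; total 800.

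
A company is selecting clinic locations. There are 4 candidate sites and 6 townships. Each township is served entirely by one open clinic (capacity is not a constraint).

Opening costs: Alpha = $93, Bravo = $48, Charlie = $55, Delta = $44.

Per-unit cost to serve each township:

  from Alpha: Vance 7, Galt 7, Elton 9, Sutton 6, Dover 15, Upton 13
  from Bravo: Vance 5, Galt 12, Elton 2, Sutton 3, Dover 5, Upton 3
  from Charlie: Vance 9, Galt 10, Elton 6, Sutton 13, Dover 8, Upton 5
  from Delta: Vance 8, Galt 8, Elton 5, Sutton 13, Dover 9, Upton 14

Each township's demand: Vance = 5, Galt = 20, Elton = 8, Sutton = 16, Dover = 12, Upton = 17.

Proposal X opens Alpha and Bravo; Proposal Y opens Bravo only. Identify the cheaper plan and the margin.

Proposal X is cheaper by 7.

Proposal X: {Alpha, Bravo}: Vance→Bravo 5·5=25, Galt→Alpha 7·20=140, Elton→Bravo 2·8=16, Sutton→Bravo 3·16=48, Dover→Bravo 5·12=60, Upton→Bravo 3·17=51. Service 340; fixed 141; total 481.
Proposal Y: {Bravo}: Vance→Bravo 5·5=25, Galt→Bravo 12·20=240, Elton→Bravo 2·8=16, Sutton→Bravo 3·16=48, Dover→Bravo 5·12=60, Upton→Bravo 3·17=51. Service 440; fixed 48; total 488.
Difference: |481 − 488| = 7.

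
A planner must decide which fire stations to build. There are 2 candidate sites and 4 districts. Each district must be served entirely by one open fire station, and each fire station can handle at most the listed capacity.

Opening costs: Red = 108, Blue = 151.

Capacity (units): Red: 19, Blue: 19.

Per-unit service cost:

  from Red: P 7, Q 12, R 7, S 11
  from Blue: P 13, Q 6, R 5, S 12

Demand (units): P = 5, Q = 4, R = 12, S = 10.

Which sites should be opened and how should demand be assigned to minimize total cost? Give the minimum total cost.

Minimum total cost: 488

Open {Red, Blue}: P→Red 7·5=35, Q→Blue 6·4=24, R→Blue 5·12=60, S→Red 11·10=110.
Loads: Red carries 15/19, Blue carries 16/19. Service 229; fixed 259; total 488.
Next best feasible plan costs 512.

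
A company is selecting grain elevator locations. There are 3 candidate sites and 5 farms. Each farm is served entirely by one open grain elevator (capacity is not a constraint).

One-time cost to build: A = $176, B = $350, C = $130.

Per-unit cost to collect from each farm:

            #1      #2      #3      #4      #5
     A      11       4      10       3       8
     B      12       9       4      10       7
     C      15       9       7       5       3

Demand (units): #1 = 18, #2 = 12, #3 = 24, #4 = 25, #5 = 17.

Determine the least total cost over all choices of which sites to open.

Minimum total cost: 846

For any fixed open set, each farm goes to its cheapest open site; total = fixed + service.
{A, C}: #1→A 11·18=198, #2→A 4·12=48, #3→C 7·24=168, #4→A 3·25=75, #5→C 3·17=51. Service 540; fixed 306; total 846.
{C}: service 722 + fixed 130 = 852
{A}: #1→A 11·18=198, #2→A 4·12=48, #3→A 10·24=240, #4→A 3·25=75, #5→A 8·17=136. Service 697; fixed 176; total 873.
{A, B, C}: service 468 + fixed 656 = 1124
No other subset beats 846.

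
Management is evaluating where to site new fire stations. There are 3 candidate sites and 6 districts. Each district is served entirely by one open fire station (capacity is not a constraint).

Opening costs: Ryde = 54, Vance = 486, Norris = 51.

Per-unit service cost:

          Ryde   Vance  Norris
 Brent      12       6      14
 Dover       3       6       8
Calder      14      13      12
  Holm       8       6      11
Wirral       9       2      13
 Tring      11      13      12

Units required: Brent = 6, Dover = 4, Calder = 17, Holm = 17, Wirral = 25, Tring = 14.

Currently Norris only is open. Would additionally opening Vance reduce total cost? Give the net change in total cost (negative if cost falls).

Current service cost with {Norris}: 1000.
Adding Vance: each district re-picks its cheapest; new service cost 584, saving 416.
Extra fixed cost: 486. Net change = 486 − 416 = 70.
(Totals: 1051 → 1121.)

No — net change +70 (cost rises by 70).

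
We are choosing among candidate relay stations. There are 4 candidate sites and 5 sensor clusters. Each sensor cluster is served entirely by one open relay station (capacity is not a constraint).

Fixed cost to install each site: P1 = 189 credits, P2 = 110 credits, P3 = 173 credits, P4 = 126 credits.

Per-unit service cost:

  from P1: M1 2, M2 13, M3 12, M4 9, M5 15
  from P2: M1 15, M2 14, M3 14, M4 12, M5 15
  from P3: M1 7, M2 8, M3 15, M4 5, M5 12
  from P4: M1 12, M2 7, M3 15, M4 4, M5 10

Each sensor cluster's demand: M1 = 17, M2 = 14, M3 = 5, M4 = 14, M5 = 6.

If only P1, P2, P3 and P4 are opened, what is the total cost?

Total cost: 906

Each sensor cluster is assigned to its cheapest site among the open ones.
{P1, P2, P3, P4}: M1→P1 2·17=34, M2→P4 7·14=98, M3→P1 12·5=60, M4→P4 4·14=56, M5→P4 10·6=60. Service 308; fixed 598; total 906.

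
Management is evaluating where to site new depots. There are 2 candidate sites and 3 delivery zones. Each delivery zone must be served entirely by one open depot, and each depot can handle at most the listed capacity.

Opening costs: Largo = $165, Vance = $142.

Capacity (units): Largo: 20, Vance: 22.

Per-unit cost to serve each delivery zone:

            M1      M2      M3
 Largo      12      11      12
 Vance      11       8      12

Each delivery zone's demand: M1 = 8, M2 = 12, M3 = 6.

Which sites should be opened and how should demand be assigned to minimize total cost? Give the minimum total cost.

Open {Largo, Vance}: M1→Vance 11·8=88, M2→Vance 8·12=96, M3→Largo 12·6=72.
Loads: Largo carries 6/20, Vance carries 20/22. Service 256; fixed 307; total 563.
Next best feasible plan costs 571.

Minimum total cost: 563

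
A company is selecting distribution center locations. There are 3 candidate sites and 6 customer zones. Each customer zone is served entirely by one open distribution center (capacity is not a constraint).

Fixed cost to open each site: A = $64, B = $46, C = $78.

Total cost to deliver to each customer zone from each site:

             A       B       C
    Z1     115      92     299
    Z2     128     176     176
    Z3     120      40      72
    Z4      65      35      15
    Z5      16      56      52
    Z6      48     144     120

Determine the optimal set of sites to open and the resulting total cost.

For any fixed open set, each customer zone goes to its cheapest open site; total = fixed + service.
{A, B}: Z1→B 92, Z2→A 128, Z3→B 40, Z4→B 35, Z5→A 16, Z6→A 48. Service 359; fixed 110; total 469.
{A, B, C}: Z1→B 92, Z2→A 128, Z3→B 40, Z4→C 15, Z5→A 16, Z6→A 48. Service 339; fixed 188; total 527.
{A, C}: Z1→A 115, Z2→A 128, Z3→C 72, Z4→C 15, Z5→A 16, Z6→A 48. Service 394; fixed 142; total 536.
{B}: service 543 + fixed 46 = 589
No other subset beats 469.

Open A and B; minimum total cost 469.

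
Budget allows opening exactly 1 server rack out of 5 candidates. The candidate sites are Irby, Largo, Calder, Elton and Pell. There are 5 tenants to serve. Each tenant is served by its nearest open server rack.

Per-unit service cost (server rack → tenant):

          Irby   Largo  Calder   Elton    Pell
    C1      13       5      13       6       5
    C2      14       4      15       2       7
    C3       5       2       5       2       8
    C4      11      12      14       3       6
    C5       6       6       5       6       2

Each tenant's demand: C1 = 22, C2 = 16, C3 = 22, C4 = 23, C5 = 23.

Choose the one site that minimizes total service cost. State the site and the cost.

With exactly 1 open, each tenant uses its cheapest among the chosen.
{Elton}: C1→Elton 6·22=132, C2→Elton 2·16=32, C3→Elton 2·22=44, C4→Elton 3·23=69, C5→Elton 6·23=138. Service cost 415.
{Pell}: service cost 582
{Largo}: service cost 632
Among all 5 size-1 choices, {Elton} is lowest.

Choose Elton only; total service cost 415.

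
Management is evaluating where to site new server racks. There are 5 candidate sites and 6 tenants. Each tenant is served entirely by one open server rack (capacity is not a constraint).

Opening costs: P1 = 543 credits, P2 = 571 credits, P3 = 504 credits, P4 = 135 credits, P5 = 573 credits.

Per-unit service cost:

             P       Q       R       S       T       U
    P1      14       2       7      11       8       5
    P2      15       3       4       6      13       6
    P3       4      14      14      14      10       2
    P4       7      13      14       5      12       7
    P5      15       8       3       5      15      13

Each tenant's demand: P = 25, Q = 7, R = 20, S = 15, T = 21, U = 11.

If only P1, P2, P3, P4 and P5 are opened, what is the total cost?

Each tenant is assigned to its cheapest site among the open ones.
{P1, P2, P3, P4, P5}: P→P3 4·25=100, Q→P1 2·7=14, R→P5 3·20=60, S→P4 5·15=75, T→P1 8·21=168, U→P3 2·11=22. Service 439; fixed 2326; total 2765.

Total cost: 2765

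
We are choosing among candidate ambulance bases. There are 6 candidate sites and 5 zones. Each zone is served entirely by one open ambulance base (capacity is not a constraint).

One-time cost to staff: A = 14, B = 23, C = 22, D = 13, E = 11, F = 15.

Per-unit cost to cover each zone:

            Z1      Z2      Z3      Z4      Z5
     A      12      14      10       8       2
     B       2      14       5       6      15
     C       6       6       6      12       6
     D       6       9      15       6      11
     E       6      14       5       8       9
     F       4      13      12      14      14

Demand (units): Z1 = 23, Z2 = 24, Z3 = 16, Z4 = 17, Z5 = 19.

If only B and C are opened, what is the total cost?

Each zone is assigned to its cheapest site among the open ones.
{B, C}: Z1→B 2·23=46, Z2→C 6·24=144, Z3→B 5·16=80, Z4→B 6·17=102, Z5→C 6·19=114. Service 486; fixed 45; total 531.

Total cost: 531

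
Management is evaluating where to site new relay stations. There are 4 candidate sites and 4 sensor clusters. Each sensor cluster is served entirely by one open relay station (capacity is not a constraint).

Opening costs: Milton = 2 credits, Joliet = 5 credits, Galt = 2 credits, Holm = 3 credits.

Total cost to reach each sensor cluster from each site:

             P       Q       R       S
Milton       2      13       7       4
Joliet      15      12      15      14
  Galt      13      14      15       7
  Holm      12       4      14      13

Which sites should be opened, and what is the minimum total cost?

Open Milton and Holm; minimum total cost 22.

For any fixed open set, each sensor cluster goes to its cheapest open site; total = fixed + service.
{Milton, Holm}: P→Milton 2, Q→Holm 4, R→Milton 7, S→Milton 4. Service 17; fixed 5; total 22.
{Milton, Galt, Holm}: P→Milton 2, Q→Holm 4, R→Milton 7, S→Milton 4. Service 17; fixed 7; total 24.
{Milton, Joliet, Holm}: service 17 + fixed 10 = 27
{Milton, Joliet, Galt, Holm}: P→Milton 2, Q→Holm 4, R→Milton 7, S→Milton 4. Service 17; fixed 12; total 29.
(All 15 nonempty subsets were checked; Milton and Holm is lowest.)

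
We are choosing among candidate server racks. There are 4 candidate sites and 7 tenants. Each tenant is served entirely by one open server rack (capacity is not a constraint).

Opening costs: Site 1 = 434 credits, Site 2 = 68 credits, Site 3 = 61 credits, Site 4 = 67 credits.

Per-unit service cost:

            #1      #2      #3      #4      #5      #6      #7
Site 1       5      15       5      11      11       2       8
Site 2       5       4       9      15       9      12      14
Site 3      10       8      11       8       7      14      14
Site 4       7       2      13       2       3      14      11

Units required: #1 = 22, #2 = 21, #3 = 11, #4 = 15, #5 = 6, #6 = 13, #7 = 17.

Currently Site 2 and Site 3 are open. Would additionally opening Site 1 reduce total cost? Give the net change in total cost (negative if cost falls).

No — net change +158 (cost rises by 158).

Current service cost with {Site 2, Site 3}: 849.
Adding Site 1: each tenant re-picks its cheapest; new service cost 573, saving 276.
Extra fixed cost: 434. Net change = 434 − 276 = 158.
(Totals: 978 → 1136.)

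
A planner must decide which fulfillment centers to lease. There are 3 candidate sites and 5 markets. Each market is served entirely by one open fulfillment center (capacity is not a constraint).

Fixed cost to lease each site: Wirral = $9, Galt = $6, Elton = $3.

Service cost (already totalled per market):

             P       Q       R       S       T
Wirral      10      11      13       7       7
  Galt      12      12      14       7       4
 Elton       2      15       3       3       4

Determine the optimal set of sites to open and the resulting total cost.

Open Elton only; minimum total cost 30.

For any fixed open set, each market goes to its cheapest open site; total = fixed + service.
{Elton}: P→Elton 2, Q→Elton 15, R→Elton 3, S→Elton 3, T→Elton 4. Service 27; fixed 3; total 30.
{Galt, Elton}: P→Elton 2, Q→Galt 12, R→Elton 3, S→Elton 3, T→Galt 4. Service 24; fixed 9; total 33.
{Wirral, Elton}: P→Elton 2, Q→Wirral 11, R→Elton 3, S→Elton 3, T→Elton 4. Service 23; fixed 12; total 35.
{Wirral, Galt, Elton}: P→Elton 2, Q→Wirral 11, R→Elton 3, S→Elton 3, T→Galt 4. Service 23; fixed 18; total 41.
No other subset beats 30.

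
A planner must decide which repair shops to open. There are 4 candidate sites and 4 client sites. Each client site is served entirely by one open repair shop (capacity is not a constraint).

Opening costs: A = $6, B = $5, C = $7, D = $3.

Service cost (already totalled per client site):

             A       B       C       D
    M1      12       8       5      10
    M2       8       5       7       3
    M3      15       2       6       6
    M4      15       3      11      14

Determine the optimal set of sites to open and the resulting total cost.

For any fixed open set, each client site goes to its cheapest open site; total = fixed + service.
{B}: M1→B 8, M2→B 5, M3→B 2, M4→B 3. Service 18; fixed 5; total 23.
{B, D}: M1→B 8, M2→D 3, M3→B 2, M4→B 3. Service 16; fixed 8; total 24.
{B, C}: service 15 + fixed 12 = 27
{A, B, C, D}: service 13 + fixed 21 = 34
No other subset beats 23.

Open B only; minimum total cost 23.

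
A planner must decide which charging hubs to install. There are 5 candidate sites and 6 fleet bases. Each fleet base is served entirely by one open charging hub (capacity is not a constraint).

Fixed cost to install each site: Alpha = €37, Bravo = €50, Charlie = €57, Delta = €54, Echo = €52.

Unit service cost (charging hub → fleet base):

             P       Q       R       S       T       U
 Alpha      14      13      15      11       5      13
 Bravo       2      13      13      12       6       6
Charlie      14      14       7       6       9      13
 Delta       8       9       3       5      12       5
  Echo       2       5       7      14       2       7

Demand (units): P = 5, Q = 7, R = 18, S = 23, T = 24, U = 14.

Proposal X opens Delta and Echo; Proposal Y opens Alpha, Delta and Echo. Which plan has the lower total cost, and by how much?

Proposal X: {Delta, Echo}: P→Echo 2·5=10, Q→Echo 5·7=35, R→Delta 3·18=54, S→Delta 5·23=115, T→Echo 2·24=48, U→Delta 5·14=70. Service 332; fixed 106; total 438.
Proposal Y: {Alpha, Delta, Echo}: P→Echo 2·5=10, Q→Echo 5·7=35, R→Delta 3·18=54, S→Delta 5·23=115, T→Echo 2·24=48, U→Delta 5·14=70. Service 332; fixed 143; total 475.
Difference: |438 − 475| = 37.

Proposal X is cheaper by 37.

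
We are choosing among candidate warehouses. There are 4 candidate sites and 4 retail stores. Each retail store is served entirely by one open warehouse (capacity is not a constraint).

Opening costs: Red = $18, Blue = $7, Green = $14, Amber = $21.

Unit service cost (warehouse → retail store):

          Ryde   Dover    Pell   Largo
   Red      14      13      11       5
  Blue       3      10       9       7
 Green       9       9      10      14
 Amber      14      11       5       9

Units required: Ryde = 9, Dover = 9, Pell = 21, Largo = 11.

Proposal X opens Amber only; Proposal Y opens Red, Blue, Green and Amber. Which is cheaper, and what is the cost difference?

Proposal X: {Amber}: Ryde→Amber 14·9=126, Dover→Amber 11·9=99, Pell→Amber 5·21=105, Largo→Amber 9·11=99. Service 429; fixed 21; total 450.
Proposal Y: {Red, Blue, Green, Amber}: Ryde→Blue 3·9=27, Dover→Green 9·9=81, Pell→Amber 5·21=105, Largo→Red 5·11=55. Service 268; fixed 60; total 328.
Difference: |450 − 328| = 122.

Proposal Y is cheaper by 122.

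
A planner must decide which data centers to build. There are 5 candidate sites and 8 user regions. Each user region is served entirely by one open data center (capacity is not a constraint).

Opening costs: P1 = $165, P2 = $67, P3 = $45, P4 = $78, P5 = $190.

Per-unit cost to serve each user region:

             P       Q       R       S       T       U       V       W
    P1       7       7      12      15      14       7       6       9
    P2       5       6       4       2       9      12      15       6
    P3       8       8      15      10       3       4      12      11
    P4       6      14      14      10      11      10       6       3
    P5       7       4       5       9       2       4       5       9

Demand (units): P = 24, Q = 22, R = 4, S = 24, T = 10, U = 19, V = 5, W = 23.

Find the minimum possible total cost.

Minimum total cost: 711

For any fixed open set, each user region goes to its cheapest open site; total = fixed + service.
{P2, P3, P4}: P→P2 5·24=120, Q→P2 6·22=132, R→P2 4·4=16, S→P2 2·24=48, T→P3 3·10=30, U→P3 4·19=76, V→P4 6·5=30, W→P4 3·23=69. Service 521; fixed 190; total 711.
{P2, P3}: P→P2 5·24=120, Q→P2 6·22=132, R→P2 4·4=16, S→P2 2·24=48, T→P3 3·10=30, U→P3 4·19=76, V→P3 12·5=60, W→P2 6·23=138. Service 620; fixed 112; total 732.
{P2, P5}: service 531 + fixed 257 = 788
{P1, P2, P3, P4, P5}: service 462 + fixed 545 = 1007
No other subset beats 711.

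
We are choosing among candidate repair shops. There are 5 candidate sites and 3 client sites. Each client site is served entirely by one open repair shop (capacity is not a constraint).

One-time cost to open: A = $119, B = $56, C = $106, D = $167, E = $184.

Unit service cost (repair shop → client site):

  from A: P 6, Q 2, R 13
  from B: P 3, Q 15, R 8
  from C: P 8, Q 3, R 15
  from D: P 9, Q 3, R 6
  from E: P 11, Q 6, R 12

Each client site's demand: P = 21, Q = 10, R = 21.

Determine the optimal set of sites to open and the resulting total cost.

For any fixed open set, each client site goes to its cheapest open site; total = fixed + service.
{B, C}: P→B 3·21=63, Q→C 3·10=30, R→B 8·21=168. Service 261; fixed 162; total 423.
{A, B}: service 251 + fixed 175 = 426
{B}: service 381 + fixed 56 = 437
{A, B, C, D, E}: service 209 + fixed 632 = 841
No other subset beats 423.

Open B and C; minimum total cost 423.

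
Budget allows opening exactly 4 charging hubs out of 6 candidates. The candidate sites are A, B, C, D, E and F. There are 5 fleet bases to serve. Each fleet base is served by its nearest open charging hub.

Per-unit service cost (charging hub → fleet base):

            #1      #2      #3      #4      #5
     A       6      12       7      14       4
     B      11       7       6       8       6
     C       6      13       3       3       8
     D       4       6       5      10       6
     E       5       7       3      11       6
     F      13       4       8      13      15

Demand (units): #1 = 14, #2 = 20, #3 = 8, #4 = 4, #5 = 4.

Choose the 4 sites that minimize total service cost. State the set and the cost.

Choose A, C, D and F; total service cost 188.

With exactly 4 open, each fleet base uses its cheapest among the chosen.
{A, C, D, F}: #1→D 4·14=56, #2→F 4·20=80, #3→C 3·8=24, #4→C 3·4=12, #5→A 4·4=16. Service cost 188.
{B, C, D, F}: service cost 196
{C, D, E, F}: service cost 196
Among all 15 size-4 choices, {A, C, D, F} is lowest.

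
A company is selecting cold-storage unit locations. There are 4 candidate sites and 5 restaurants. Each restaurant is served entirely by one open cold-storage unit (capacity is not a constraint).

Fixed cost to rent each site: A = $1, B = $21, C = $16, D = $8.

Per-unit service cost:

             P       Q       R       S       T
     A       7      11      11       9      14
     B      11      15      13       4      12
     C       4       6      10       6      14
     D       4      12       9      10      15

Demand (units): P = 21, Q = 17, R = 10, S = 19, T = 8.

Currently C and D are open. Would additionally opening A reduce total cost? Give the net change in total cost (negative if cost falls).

Current service cost with {C, D}: 502.
Adding A: each restaurant re-picks its cheapest; new service cost 502, saving 0.
Extra fixed cost: 1. Net change = 1 − 0 = 1.
(Totals: 526 → 527.)

No — net change +1 (cost rises by 1).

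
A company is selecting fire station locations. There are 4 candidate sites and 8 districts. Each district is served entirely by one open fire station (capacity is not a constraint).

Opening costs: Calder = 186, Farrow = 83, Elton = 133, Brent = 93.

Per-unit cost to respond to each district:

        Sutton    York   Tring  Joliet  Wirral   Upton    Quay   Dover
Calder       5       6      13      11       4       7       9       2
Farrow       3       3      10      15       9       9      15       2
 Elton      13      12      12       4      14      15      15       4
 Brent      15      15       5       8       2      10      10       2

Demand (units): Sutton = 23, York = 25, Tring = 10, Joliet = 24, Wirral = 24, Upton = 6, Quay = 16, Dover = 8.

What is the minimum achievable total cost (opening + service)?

Minimum total cost: 840

For any fixed open set, each district goes to its cheapest open site; total = fixed + service.
{Farrow, Brent}: Sutton→Farrow 3·23=69, York→Farrow 3·25=75, Tring→Brent 5·10=50, Joliet→Brent 8·24=192, Wirral→Brent 2·24=48, Upton→Farrow 9·6=54, Quay→Brent 10·16=160, Dover→Farrow 2·8=16. Service 664; fixed 176; total 840.
{Farrow, Elton, Brent}: service 568 + fixed 309 = 877
{Calder, Farrow, Brent}: service 636 + fixed 362 = 998
{Calder, Farrow, Elton, Brent}: Sutton→Farrow 3·23=69, York→Farrow 3·25=75, Tring→Brent 5·10=50, Joliet→Elton 4·24=96, Wirral→Brent 2·24=48, Upton→Calder 7·6=42, Quay→Calder 9·16=144, Dover→Calder 2·8=16. Service 540; fixed 495; total 1035.
No other subset beats 840.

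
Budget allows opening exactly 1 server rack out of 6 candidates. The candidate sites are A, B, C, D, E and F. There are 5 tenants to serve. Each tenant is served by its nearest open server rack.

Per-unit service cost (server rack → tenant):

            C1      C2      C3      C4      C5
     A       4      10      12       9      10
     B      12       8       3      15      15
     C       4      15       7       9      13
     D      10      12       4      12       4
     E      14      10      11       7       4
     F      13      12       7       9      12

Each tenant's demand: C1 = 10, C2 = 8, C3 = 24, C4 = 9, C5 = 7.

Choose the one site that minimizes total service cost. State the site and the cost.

Choose D only; total service cost 428.

With exactly 1 open, each tenant uses its cheapest among the chosen.
{D}: C1→D 10·10=100, C2→D 12·8=96, C3→D 4·24=96, C4→D 12·9=108, C5→D 4·7=28. Service cost 428.
{B}: service cost 496
{C}: service cost 500
Among all 6 size-1 choices, {D} is lowest.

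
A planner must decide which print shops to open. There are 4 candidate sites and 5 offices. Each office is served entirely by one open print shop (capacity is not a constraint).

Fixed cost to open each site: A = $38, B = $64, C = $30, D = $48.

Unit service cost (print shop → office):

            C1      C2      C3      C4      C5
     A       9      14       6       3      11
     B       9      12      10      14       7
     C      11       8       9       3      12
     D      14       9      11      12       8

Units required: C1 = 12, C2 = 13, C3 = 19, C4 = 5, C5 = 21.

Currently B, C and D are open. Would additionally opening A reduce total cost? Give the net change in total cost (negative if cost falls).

Current service cost with {B, C, D}: 545.
Adding A: each office re-picks its cheapest; new service cost 488, saving 57.
Extra fixed cost: 38. Net change = 38 − 57 = -19.
(Totals: 687 → 668.)

Yes — net change −19 (cost falls by 19).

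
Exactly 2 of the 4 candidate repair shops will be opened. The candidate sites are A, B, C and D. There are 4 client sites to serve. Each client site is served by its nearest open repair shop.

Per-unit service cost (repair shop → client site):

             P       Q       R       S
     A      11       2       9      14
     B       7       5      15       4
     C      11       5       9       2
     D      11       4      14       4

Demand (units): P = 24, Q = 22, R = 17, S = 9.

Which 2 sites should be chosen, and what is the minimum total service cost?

Choose A and B; total service cost 401.

With exactly 2 open, each client site uses its cheapest among the chosen.
{A, B}: P→B 7·24=168, Q→A 2·22=44, R→A 9·17=153, S→B 4·9=36. Service cost 401.
{B, C}: service cost 449
{A, C}: service cost 479
Among all 6 size-2 choices, {A, B} is lowest.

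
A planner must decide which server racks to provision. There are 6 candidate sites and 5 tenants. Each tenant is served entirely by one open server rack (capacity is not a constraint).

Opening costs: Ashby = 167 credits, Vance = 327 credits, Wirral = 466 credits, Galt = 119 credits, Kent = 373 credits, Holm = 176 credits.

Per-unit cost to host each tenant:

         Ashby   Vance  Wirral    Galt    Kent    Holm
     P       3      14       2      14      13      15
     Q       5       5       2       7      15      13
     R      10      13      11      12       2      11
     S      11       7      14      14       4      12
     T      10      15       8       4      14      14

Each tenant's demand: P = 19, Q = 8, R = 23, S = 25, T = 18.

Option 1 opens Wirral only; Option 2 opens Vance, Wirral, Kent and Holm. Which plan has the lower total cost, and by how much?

Option 1 is cheaper by 419.

Option 1: {Wirral}: P→Wirral 2·19=38, Q→Wirral 2·8=16, R→Wirral 11·23=253, S→Wirral 14·25=350, T→Wirral 8·18=144. Service 801; fixed 466; total 1267.
Option 2: {Vance, Wirral, Kent, Holm}: P→Wirral 2·19=38, Q→Wirral 2·8=16, R→Kent 2·23=46, S→Kent 4·25=100, T→Wirral 8·18=144. Service 344; fixed 1342; total 1686.
Difference: |1267 − 1686| = 419.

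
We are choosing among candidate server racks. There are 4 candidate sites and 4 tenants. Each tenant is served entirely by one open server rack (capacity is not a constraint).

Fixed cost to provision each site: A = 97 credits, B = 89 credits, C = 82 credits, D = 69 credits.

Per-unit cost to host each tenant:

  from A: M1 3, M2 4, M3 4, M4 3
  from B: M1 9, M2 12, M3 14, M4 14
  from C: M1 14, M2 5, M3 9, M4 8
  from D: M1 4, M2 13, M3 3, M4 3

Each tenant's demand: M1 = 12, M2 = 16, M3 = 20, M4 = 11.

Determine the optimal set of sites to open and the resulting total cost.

Open A only; minimum total cost 310.

For any fixed open set, each tenant goes to its cheapest open site; total = fixed + service.
{A}: M1→A 3·12=36, M2→A 4·16=64, M3→A 4·20=80, M4→A 3·11=33. Service 213; fixed 97; total 310.
{A, D}: M1→A 3·12=36, M2→A 4·16=64, M3→D 3·20=60, M4→A 3·11=33. Service 193; fixed 166; total 359.
{C, D}: service 221 + fixed 151 = 372
{A, B, C, D}: service 193 + fixed 337 = 530
(All 15 nonempty subsets were checked; A only is lowest.)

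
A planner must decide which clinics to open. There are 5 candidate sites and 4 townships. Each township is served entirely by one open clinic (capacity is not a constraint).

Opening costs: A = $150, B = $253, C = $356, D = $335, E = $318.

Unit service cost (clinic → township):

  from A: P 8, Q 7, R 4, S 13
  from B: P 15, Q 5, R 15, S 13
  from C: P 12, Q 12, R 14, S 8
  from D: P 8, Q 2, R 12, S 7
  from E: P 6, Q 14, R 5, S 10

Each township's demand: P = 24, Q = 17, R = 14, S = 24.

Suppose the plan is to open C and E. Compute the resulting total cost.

Total cost: 1284

Each township is assigned to its cheapest site among the open ones.
{C, E}: P→E 6·24=144, Q→C 12·17=204, R→E 5·14=70, S→C 8·24=192. Service 610; fixed 674; total 1284.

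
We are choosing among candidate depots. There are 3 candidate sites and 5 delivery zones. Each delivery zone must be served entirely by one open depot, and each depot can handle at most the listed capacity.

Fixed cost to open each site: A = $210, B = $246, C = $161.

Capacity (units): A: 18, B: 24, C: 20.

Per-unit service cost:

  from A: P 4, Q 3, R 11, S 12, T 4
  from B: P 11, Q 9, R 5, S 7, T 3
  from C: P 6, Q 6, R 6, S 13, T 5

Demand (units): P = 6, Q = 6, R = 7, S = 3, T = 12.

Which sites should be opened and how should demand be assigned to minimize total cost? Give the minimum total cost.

Open {A, C}: P→A 4·6=24, Q→A 3·6=18, R→C 6·7=42, S→A 12·3=36, T→C 5·12=60.
Loads: A carries 15/18, C carries 19/20. Service 180; fixed 371; total 551.
Next best feasible plan costs 554.

Minimum total cost: 551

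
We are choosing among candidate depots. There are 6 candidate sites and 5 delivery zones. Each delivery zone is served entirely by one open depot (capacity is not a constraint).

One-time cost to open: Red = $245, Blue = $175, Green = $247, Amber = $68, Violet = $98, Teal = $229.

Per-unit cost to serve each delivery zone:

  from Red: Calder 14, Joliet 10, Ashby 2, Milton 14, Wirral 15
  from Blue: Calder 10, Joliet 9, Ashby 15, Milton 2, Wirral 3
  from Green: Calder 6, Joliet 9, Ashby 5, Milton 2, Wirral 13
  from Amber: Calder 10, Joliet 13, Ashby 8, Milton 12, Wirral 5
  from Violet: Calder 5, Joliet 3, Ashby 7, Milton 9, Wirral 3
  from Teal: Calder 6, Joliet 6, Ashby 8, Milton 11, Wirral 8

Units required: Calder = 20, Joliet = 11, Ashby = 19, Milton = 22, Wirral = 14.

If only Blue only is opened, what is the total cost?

Each delivery zone is assigned to its cheapest site among the open ones.
{Blue}: Calder→Blue 10·20=200, Joliet→Blue 9·11=99, Ashby→Blue 15·19=285, Milton→Blue 2·22=44, Wirral→Blue 3·14=42. Service 670; fixed 175; total 845.

Total cost: 845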